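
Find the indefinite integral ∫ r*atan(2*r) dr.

Use integration by parts with u = arctan(2*r), dv = r dr.
Then du = 2/(4*r**2 + 1) dr.

r**2*atan(2*r)/2 - r/4 + atan(2*r)/8 + C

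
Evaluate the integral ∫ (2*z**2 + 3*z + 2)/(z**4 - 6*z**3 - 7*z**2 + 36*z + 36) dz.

23*log(z - 6)/42 - 29*log(z - 3)/60 + log(z + 1)/28 - log(z + 2)/10 + C

Factor the denominator: (z - 6)*(z - 3)*(z + 1)*(z + 2).
Partial-fraction decomposition: -1/(10*(z + 2)) + 1/(28*(z + 1)) - 29/(60*(z - 3)) + 23/(42*(z - 6)).
Integrate each term: A/(z−a) contributes A·log|z−a|.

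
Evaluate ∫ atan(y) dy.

y*atan(y) - log(y**2 + 1)/2 + C

Use integration by parts with u = arctan(y), dv = dy.
Then du = 1/(y**2 + 1) dy.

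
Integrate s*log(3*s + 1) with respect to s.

s**2*log(3*s + 1)/2 - s**2/4 + s/6 - log(3*s + 1)/18 + C

Use integration by parts with u = log(3*s + 1), dv = s ds.
Then du = 3/(3*s + 1) ds and v = s**2/2.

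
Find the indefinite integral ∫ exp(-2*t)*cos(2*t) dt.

Let I denote the integral. Integrate by parts with u = cos(2*t), dv = exp(-2*t) dt, so v = -exp(-2*t)/2: I = -exp(-2*t)*cos(2*t)/2 − ∫ exp(-2*t)*sin(2*t) dt.
Apply parts again with u = sin(2*t), dv = exp(-2*t) dt: ∫ exp(-2*t)*sin(2*t) dt = -exp(-2*t)*sin(2*t)/2 + I. Substituting back brings back I: I = exp(-2*t)*sin(2*t)/2 - exp(-2*t)*cos(2*t)/2 − I.
Solving for I: (1 + 1)·I equals the remaining terms, so I = (1/2)·(exp(-2*t)*sin(2*t)/2 - exp(-2*t)*cos(2*t)/2).

exp(-2*t)*sin(2*t)/4 - exp(-2*t)*cos(2*t)/4 + C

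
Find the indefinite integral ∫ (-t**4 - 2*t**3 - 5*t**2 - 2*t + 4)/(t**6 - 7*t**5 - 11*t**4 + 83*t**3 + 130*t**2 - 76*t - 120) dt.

-479*log(t - 6)/560 + 503*log(t - 5)/588 - log(t - 1)/60 - log(t + 1)/42 + 95*log(t + 2)/2352 + 1/(14*t + 28) + C

Factor the denominator: (t - 6)*(t - 5)*(t - 1)*(t + 1)*(t + 2)**2.
Partial-fraction decomposition: 95/(2352*(t + 2)) - 1/(14*(t + 2)**2) - 1/(42*(t + 1)) - 1/(60*(t - 1)) + 503/(588*(t - 5)) - 479/(560*(t - 6)).
Integrate each term; A/(t−a) gives A·log|t−a|; A/(t−a)² gives −A/(t−a).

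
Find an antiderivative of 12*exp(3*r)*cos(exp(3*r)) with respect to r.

Let u = exp(3*r), so du = (3*exp(3*r)) dr.
Rewriting, the integral becomes 4·∫ cos(u) du = 4·sin(u).
Substituting back, u = exp(3*r).

4*sin(exp(3*r)) + C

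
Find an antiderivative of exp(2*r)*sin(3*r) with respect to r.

2*exp(2*r)*sin(3*r)/13 - 3*exp(2*r)*cos(3*r)/13 + C

Let I denote the integral. Integrate by parts with u = sin(3*r), dv = exp(2*r) dr, so v = exp(2*r)/2: I = exp(2*r)*sin(3*r)/2 − (3/2)·∫ exp(2*r)*cos(3*r) dr.
Apply parts again with u = cos(3*r), dv = exp(2*r) dr: ∫ exp(2*r)*cos(3*r) dr = exp(2*r)*cos(3*r)/2 + (3/2)·I. Substituting back brings back I: I = exp(2*r)*sin(3*r)/2 - 3*exp(2*r)*cos(3*r)/4 − (9/4)·I.
Solving for I: (1 + 9/4)·I equals the remaining terms, so I = (4/13)·(exp(2*r)*sin(3*r)/2 - 3*exp(2*r)*cos(3*r)/4).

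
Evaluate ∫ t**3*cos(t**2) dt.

t**2*sin(t**2)/2 + cos(t**2)/2 + C

Let u = t², du = 2t dt; rewrite as (1/2)∫ u^1·cos(1u) du.
Now integrate by parts 1 time.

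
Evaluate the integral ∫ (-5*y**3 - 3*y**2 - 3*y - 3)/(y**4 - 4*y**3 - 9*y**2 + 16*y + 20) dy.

Factor the denominator: (y - 5)*(y - 2)*(y + 1)*(y + 2).
Partial-fraction decomposition: -31/(28*(y + 2)) + 1/(9*(y + 1)) + 61/(36*(y - 2)) - 359/(63*(y - 5)).
Integrate each term: A/(y−a) contributes A·log|y−a|.

-359*log(y - 5)/63 + 61*log(y - 2)/36 + log(y + 1)/9 - 31*log(y + 2)/28 + C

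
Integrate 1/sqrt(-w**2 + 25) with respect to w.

Substitute w = 5·sin(θ), so dw = 5·cos(θ) dθ and the radical becomes sqrt(-w**2 + 25) = 5·cos(θ) by the Pythagorean identity.
Integrate the resulting trig expression in θ, then back-substitute θ = asin(w/5), sin(θ) = w/5, cos(θ) = sqrt(-w**2 + 25)/5 (absorbing any constant into C).

asin(w/5) + C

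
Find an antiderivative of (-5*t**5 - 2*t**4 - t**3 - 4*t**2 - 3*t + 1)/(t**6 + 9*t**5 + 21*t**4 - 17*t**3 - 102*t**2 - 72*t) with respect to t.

-log(t)/72 - 221*log(t - 2)/900 + log(t + 1)/9 + 13349*log(t + 3)/225 - 4621*log(t + 4)/72 + 527/(15*t + 45) + C

Factor the denominator: t*(t - 2)*(t + 1)*(t + 3)**2*(t + 4).
Partial-fraction decomposition: -4621/(72*(t + 4)) + 13349/(225*(t + 3)) - 527/(15*(t + 3)**2) + 1/(9*(t + 1)) - 221/(900*(t - 2)) - 1/(72*t).
Integrate each term; A/(t−a) gives A·log|t−a|; A/(t−a)² gives −A/(t−a).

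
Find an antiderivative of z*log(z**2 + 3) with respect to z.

Let u = z**2 + 3, so du = (2*z) dz.
The integral becomes (1/2)·∫ log(u) du; integrate by parts with u′=log(u), dv′=du.

z**2*log(z**2 + 3)/2 - z**2/2 + 3*log(z**2 + 3)/2 + C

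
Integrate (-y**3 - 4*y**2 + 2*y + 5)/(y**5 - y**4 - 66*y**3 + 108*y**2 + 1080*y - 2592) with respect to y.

Factor the denominator: (y - 6)*(y - 4)*(y - 3)*(y + 6)**2.
Partial-fraction decomposition: 1399/(38880*(y + 6)) - 13/(216*(y + 6)**2) - 52/(243*(y - 3)) + 23/(40*(y - 4)) - 343/(864*(y - 6)).
Integrate each term; A/(y−a) gives A·log|y−a|; A/(y−a)² gives −A/(y−a).

-343*log(y - 6)/864 + 23*log(y - 4)/40 - 52*log(y - 3)/243 + 1399*log(y + 6)/38880 + 13/(216*y + 1296) + C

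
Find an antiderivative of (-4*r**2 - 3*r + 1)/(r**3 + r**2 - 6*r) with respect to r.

Factor the denominator: r*(r - 2)*(r + 3).
Partial-fraction decomposition: -26/(15*(r + 3)) - 21/(10*(r - 2)) - 1/(6*r).
Integrate each term: A/(r−a) contributes A·log|r−a|.

-log(r)/6 - 21*log(r - 2)/10 - 26*log(r + 3)/15 + C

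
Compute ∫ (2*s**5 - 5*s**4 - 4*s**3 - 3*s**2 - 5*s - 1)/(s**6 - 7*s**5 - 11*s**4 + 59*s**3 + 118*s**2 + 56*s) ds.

-log(s)/56 + 10027*log(s - 7)/6048 - 443*log(s - 4)/1800 - 367*log(s + 1)/800 + 115*log(s + 2)/108 - 1/(20*s + 20) + C

Factor the denominator: s*(s - 7)*(s - 4)*(s + 1)**2*(s + 2).
Partial-fraction decomposition: 115/(108*(s + 2)) - 367/(800*(s + 1)) + 1/(20*(s + 1)**2) - 443/(1800*(s - 4)) + 10027/(6048*(s - 7)) - 1/(56*s).
Integrate each term; A/(s−a) gives A·log|s−a|; A/(s−a)² gives −A/(s−a).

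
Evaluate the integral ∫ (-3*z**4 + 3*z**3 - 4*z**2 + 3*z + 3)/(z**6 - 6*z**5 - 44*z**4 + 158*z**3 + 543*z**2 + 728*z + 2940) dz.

Factor the denominator: (z - 7)**2*(z + 3)*(z + 5)*(z**2 + 4).
Partial-fraction decomposition: -(2513*z + 34763)/(1058993*(z**2 + 4)) + 1181/(4176*(z + 5)) - 183/(1300*(z + 3)) - 1412341/(10112400*(z - 7)) - 3173/(3180*(z - 7)**2).
Integrate each term; A/(z−a) gives A·log|z−a|; the (Bz+D)/(z²+p²) term gives a log and an atan.

-1412341*log(z - 7)/10112400 - 183*log(z + 3)/1300 + 1181*log(z + 5)/4176 - 2513*log(z**2 + 4)/2117986 - 34763*atan(z/2)/2117986 + 3173/(3180*z - 22260) + C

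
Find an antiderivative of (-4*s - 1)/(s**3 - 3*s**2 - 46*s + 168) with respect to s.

Factor the denominator: (s - 6)*(s - 4)*(s + 7).
Partial-fraction decomposition: 27/(143*(s + 7)) + 17/(22*(s - 4)) - 25/(26*(s - 6)).
Integrate each term: A/(s−a) contributes A·log|s−a|.

-25*log(s - 6)/26 + 17*log(s - 4)/22 + 27*log(s + 7)/143 + C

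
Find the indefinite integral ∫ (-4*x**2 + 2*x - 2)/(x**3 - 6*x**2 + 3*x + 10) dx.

Factor the denominator: (x - 5)*(x - 2)*(x + 1).
Partial-fraction decomposition: -4/(9*(x + 1)) + 14/(9*(x - 2)) - 46/(9*(x - 5)).
Integrate each term: A/(x−a) contributes A·log|x−a|.

-46*log(x - 5)/9 + 14*log(x - 2)/9 - 4*log(x + 1)/9 + C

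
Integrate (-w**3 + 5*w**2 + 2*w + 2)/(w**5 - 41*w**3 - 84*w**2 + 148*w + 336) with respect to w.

-41*log(w - 7)/2475 - 3*log(w - 2)/100 + 13*log(w + 2)/36 - 34*log(w + 3)/25 + 23*log(w + 4)/22 + C

Factor the denominator: (w - 7)*(w - 2)*(w + 2)*(w + 3)*(w + 4).
Partial-fraction decomposition: 23/(22*(w + 4)) - 34/(25*(w + 3)) + 13/(36*(w + 2)) - 3/(100*(w - 2)) - 41/(2475*(w - 7)).
Integrate each term: A/(w−a) contributes A·log|w−a|.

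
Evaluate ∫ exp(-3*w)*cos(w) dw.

exp(-3*w)*sin(w)/10 - 3*exp(-3*w)*cos(w)/10 + C

Let I denote the integral. Integrate by parts with u = cos(w), dv = exp(-3*w) dw, so v = -exp(-3*w)/3: I = -exp(-3*w)*cos(w)/3 − (1/3)·∫ exp(-3*w)*sin(w) dw.
Apply parts again with u = sin(w), dv = exp(-3*w) dw: ∫ exp(-3*w)*sin(w) dw = -exp(-3*w)*sin(w)/3 + (1/3)·I. Substituting back brings back I: I = exp(-3*w)*sin(w)/9 - exp(-3*w)*cos(w)/3 − (1/9)·I.
Solving for I: (1 + 1/9)·I equals the remaining terms, so I = (9/10)·(exp(-3*w)*sin(w)/9 - exp(-3*w)*cos(w)/3).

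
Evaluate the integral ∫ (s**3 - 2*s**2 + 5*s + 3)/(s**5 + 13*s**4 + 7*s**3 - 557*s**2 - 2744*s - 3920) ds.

Factor the denominator: (s - 7)*(s + 4)**2*(s + 5)*(s + 7).
Partial-fraction decomposition: -473/(252*(s + 7)) + 197/(24*(s + 5)) - 6910/(1089*(s + 4)) + 113/(33*(s + 4)**2) + 283/(20328*(s - 7)).
Integrate each term; A/(s−a) gives A·log|s−a|; A/(s−a)² gives −A/(s−a).

283*log(s - 7)/20328 - 6910*log(s + 4)/1089 + 197*log(s + 5)/24 - 473*log(s + 7)/252 - 113/(33*s + 132) + C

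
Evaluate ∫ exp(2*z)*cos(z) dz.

Let I denote the integral. Integrate by parts with u = cos(z), dv = exp(2*z) dz, so v = exp(2*z)/2: I = exp(2*z)*cos(z)/2 + (1/2)·∫ exp(2*z)*sin(z) dz.
Apply parts again with u = sin(z), dv = exp(2*z) dz: ∫ exp(2*z)*sin(z) dz = exp(2*z)*sin(z)/2 − (1/2)·I. Substituting back brings back I: I = exp(2*z)*sin(z)/4 + exp(2*z)*cos(z)/2 − (1/4)·I.
Solving for I: (1 + 1/4)·I equals the remaining terms, so I = (4/5)·(exp(2*z)*sin(z)/4 + exp(2*z)*cos(z)/2).

exp(2*z)*sin(z)/5 + 2*exp(2*z)*cos(z)/5 + C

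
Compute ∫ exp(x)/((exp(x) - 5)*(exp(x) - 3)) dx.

Let u = e^x, du = e^x dx.
The integral becomes ∫ du/((u-5)(u-3)); decompose into partial fractions.

log(exp(x) - 5)/2 - log(exp(x) - 3)/2 + C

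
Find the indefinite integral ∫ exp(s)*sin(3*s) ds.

Let I denote the integral. Integrate by parts with u = sin(3*s), dv = exp(s) ds, so v = exp(s): I = exp(s)*sin(3*s) − 3·∫ exp(s)*cos(3*s) ds.
Apply parts again with u = cos(3*s), dv = exp(s) ds: ∫ exp(s)*cos(3*s) ds = exp(s)*cos(3*s) + 3·I. Substituting back brings back I: I = exp(s)*sin(3*s) - 3*exp(s)*cos(3*s) − 9·I.
Solving for I: (1 + 9)·I equals the remaining terms, so I = (1/10)·(exp(s)*sin(3*s) - 3*exp(s)*cos(3*s)).

exp(s)*sin(3*s)/10 - 3*exp(s)*cos(3*s)/10 + C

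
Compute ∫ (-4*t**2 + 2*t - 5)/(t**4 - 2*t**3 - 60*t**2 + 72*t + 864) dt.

Factor the denominator: (t - 6)**2*(t + 4)*(t + 6).
Partial-fraction decomposition: 161/(288*(t + 6)) - 77/(200*(t + 4)) - 1253/(7200*(t - 6)) - 137/(120*(t - 6)**2).
Integrate each term; A/(t−a) gives A·log|t−a|; A/(t−a)² gives −A/(t−a).

-1253*log(t - 6)/7200 - 77*log(t + 4)/200 + 161*log(t + 6)/288 + 137/(120*t - 720) + C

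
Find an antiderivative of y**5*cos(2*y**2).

Let u = y², du = 2y dy; rewrite as (1/2)∫ u^2·cos(2u) du.
Now integrate by parts 2 times.

y**4*sin(2*y**2)/4 + y**2*cos(2*y**2)/4 - sin(2*y**2)/8 + C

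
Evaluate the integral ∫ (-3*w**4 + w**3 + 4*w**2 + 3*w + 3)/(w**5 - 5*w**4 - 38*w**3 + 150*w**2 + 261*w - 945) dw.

Factor the denominator: (w - 7)*(w - 3)**2*(w + 3)*(w + 5).
Partial-fraction decomposition: -239/(192*(w + 5)) + 1/(3*(w + 3)) + 263/(192*(w - 3)) + 7/(8*(w - 3)**2) - 83/(24*(w - 7)).
Integrate each term; A/(w−a) gives A·log|w−a|; A/(w−a)² gives −A/(w−a).

-83*log(w - 7)/24 + 263*log(w - 3)/192 + log(w + 3)/3 - 239*log(w + 5)/192 - 7/(8*w - 24) + C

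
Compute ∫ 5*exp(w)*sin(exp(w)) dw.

Let u = exp(w), so du = (exp(w)) dw.
Rewriting, the integral becomes 5·∫ sin(u) du = 5·-cos(u).
Substituting back, u = exp(w).

-5*cos(exp(w)) + C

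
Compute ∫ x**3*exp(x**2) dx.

(x**2 - 1)*exp(x**2)/2 + C

Let u = x², du = 2x dx; rewrite as (1/2)∫ u^1·exp(1u) du.
Now integrate by parts 1 time.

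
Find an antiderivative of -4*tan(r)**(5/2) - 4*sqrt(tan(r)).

-8*tan(r)**(3/2)/3 + C

Let u = tan(r), so du = (tan(r)**2 + 1) dr.
Rewriting, the integral becomes -4·∫ √u du = -4·(2/3)u^(3/2).
Substituting back, u = tan(r).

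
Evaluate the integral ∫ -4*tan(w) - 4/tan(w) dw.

Let u = tan(w), so du = (tan(w)**2 + 1) dw.
Rewriting, the integral becomes -4·∫ 1/u du = -4·log(u).
Substituting back, u = tan(w).

-4*log(tan(w)) + C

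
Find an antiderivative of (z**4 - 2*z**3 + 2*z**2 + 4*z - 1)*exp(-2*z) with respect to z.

(-z**4 - 2*z**2 - 6*z - 2)*exp(-2*z)/2 + C

Use integration by parts with u = z**4 - 2*z**3 + 2*z**2 + 4*z - 1, dv = exp(-2*z) dz, so v = -exp(-2*z)/2.
Apply parts 4 times (tabular method): alternate signs, differentiate u down to 0, integrate dv up.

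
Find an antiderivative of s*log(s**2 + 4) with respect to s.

s**2*log(s**2 + 4)/2 - s**2/2 + 2*log(s**2 + 4) + C

Let u = s**2 + 4, so du = (2*s) ds.
The integral becomes (1/2)·∫ log(u) du; integrate by parts with u′=log(u), dv′=du.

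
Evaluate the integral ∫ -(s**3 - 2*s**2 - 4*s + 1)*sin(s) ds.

s**3*cos(s) - 3*s**2*sin(s) - 2*s**2*cos(s) + 4*s*sin(s) - 10*s*cos(s) + 10*sin(s) + 5*cos(s) + C

Use integration by parts with u = s**3 - 2*s**2 - 4*s + 1, dv = -sin(s) ds, so v = cos(s).
Apply parts 3 times (tabular method): alternate signs, differentiate u down to 0, integrate dv up.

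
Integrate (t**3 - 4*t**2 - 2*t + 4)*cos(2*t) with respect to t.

t**3*sin(2*t)/2 - 2*t**2*sin(2*t) + 3*t**2*cos(2*t)/4 - 7*t*sin(2*t)/4 - 2*t*cos(2*t) + 3*sin(2*t) - 7*cos(2*t)/8 + C

Use integration by parts with u = t**3 - 4*t**2 - 2*t + 4, dv = cos(2*t) dt, so v = sin(2*t)/2.
Apply parts 3 times (tabular method): alternate signs, differentiate u down to 0, integrate dv up.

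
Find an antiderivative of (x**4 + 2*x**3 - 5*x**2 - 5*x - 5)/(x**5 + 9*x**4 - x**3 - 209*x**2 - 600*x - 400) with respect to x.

Factor the denominator: (x - 5)*(x + 1)*(x + 4)**2*(x + 5).
Partial-fraction decomposition: 27/(4*(x + 5)) - 160/(27*(x + 4)) + 7/(3*(x + 4)**2) + 1/(36*(x + 1)) + 4/(27*(x - 5)).
Integrate each term; A/(x−a) gives A·log|x−a|; A/(x−a)² gives −A/(x−a).

4*log(x - 5)/27 + log(x + 1)/36 - 160*log(x + 4)/27 + 27*log(x + 5)/4 - 7/(3*x + 12) + C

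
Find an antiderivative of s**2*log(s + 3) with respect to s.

s**3*log(s + 3)/3 - s**3/9 + s**2/2 - 3*s + 9*log(s + 3) + C

Use integration by parts with u = log(s + 3), dv = s**2 ds.
Then du = 1/(s + 3) ds and v = s**3/3.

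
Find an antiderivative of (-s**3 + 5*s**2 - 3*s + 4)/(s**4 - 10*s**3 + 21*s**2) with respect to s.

-23*log(s)/441 - 115*log(s - 7)/196 - 13*log(s - 3)/36 - 4/(21*s) + C

Factor the denominator: s**2*(s - 7)*(s - 3).
Partial-fraction decomposition: -13/(36*(s - 3)) - 115/(196*(s - 7)) - 23/(441*s) + 4/(21*s**2).
Integrate each term; A/(s−a) gives A·log|s−a|; A/(s−a)² gives −A/(s−a).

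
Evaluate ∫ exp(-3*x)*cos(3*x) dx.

exp(-3*x)*sin(3*x)/6 - exp(-3*x)*cos(3*x)/6 + C

Let I denote the integral. Integrate by parts with u = cos(3*x), dv = exp(-3*x) dx, so v = -exp(-3*x)/3: I = -exp(-3*x)*cos(3*x)/3 − ∫ exp(-3*x)*sin(3*x) dx.
Apply parts again with u = sin(3*x), dv = exp(-3*x) dx: ∫ exp(-3*x)*sin(3*x) dx = -exp(-3*x)*sin(3*x)/3 + I. Substituting back brings back I: I = exp(-3*x)*sin(3*x)/3 - exp(-3*x)*cos(3*x)/3 − I.
Solving for I: (1 + 1)·I equals the remaining terms, so I = (1/2)·(exp(-3*x)*sin(3*x)/3 - exp(-3*x)*cos(3*x)/3).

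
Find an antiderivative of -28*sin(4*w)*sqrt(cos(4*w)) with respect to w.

Let u = cos(4*w), so du = (-4*sin(4*w)) dw.
Rewriting, the integral becomes 7·∫ √u du = 7·(2/3)u^(3/2).
Substituting back, u = cos(4*w).

14*cos(4*w)**(3/2)/3 + C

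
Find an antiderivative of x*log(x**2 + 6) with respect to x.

Let u = x**2 + 6, so du = (2*x) dx.
The integral becomes (1/2)·∫ log(u) du; integrate by parts with u′=log(u), dv′=du.

x**2*log(x**2 + 6)/2 - x**2/2 + 3*log(x**2 + 6) + C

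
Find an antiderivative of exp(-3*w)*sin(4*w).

Let I denote the integral. Integrate by parts with u = sin(4*w), dv = exp(-3*w) dw, so v = -exp(-3*w)/3: I = -exp(-3*w)*sin(4*w)/3 + (4/3)·∫ exp(-3*w)*cos(4*w) dw.
Apply parts again with u = cos(4*w), dv = exp(-3*w) dw: ∫ exp(-3*w)*cos(4*w) dw = -exp(-3*w)*cos(4*w)/3 − (4/3)·I. Substituting back brings back I: I = -exp(-3*w)*sin(4*w)/3 - 4*exp(-3*w)*cos(4*w)/9 − (16/9)·I.
Solving for I: (1 + 16/9)·I equals the remaining terms, so I = (9/25)·(-exp(-3*w)*sin(4*w)/3 - 4*exp(-3*w)*cos(4*w)/9).

-3*exp(-3*w)*sin(4*w)/25 - 4*exp(-3*w)*cos(4*w)/25 + C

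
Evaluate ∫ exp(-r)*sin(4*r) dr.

Let I denote the integral. Integrate by parts with u = sin(4*r), dv = exp(-r) dr, so v = -exp(-r): I = -exp(-r)*sin(4*r) + 4·∫ exp(-r)*cos(4*r) dr.
Apply parts again with u = cos(4*r), dv = exp(-r) dr: ∫ exp(-r)*cos(4*r) dr = -exp(-r)*cos(4*r) − 4·I. Substituting back brings back I: I = -exp(-r)*sin(4*r) - 4*exp(-r)*cos(4*r) − 16·I.
Solving for I: (1 + 16)·I equals the remaining terms, so I = (1/17)·(-exp(-r)*sin(4*r) - 4*exp(-r)*cos(4*r)).

-exp(-r)*sin(4*r)/17 - 4*exp(-r)*cos(4*r)/17 + C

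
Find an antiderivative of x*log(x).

x**2*log(x)/2 - x**2/4 + C

Use integration by parts with u = log(x), dv = x dx.
Then du = 1/x dx and v = x**2/2.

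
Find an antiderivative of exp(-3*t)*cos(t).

Let I denote the integral. Integrate by parts with u = cos(t), dv = exp(-3*t) dt, so v = -exp(-3*t)/3: I = -exp(-3*t)*cos(t)/3 − (1/3)·∫ exp(-3*t)*sin(t) dt.
Apply parts again with u = sin(t), dv = exp(-3*t) dt: ∫ exp(-3*t)*sin(t) dt = -exp(-3*t)*sin(t)/3 + (1/3)·I. Substituting back brings back I: I = exp(-3*t)*sin(t)/9 - exp(-3*t)*cos(t)/3 − (1/9)·I.
Solving for I: (1 + 1/9)·I equals the remaining terms, so I = (9/10)·(exp(-3*t)*sin(t)/9 - exp(-3*t)*cos(t)/3).

exp(-3*t)*sin(t)/10 - 3*exp(-3*t)*cos(t)/10 + C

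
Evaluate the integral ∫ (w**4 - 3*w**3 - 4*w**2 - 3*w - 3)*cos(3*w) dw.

w**4*sin(3*w)/3 - w**3*sin(3*w) + 4*w**3*cos(3*w)/9 - 16*w**2*sin(3*w)/9 - w**2*cos(3*w) - w*sin(3*w)/3 - 32*w*cos(3*w)/27 - 49*sin(3*w)/81 - cos(3*w)/9 + C

Use integration by parts with u = w**4 - 3*w**3 - 4*w**2 - 3*w - 3, dv = cos(3*w) dw, so v = sin(3*w)/3.
Apply parts 4 times (tabular method): alternate signs, differentiate u down to 0, integrate dv up.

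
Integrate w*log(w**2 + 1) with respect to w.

Let u = w**2 + 1, so du = (2*w) dw.
The integral becomes (1/2)·∫ log(u) du; integrate by parts with u′=log(u), dv′=du.

w**2*log(w**2 + 1)/2 - w**2/2 + log(w**2 + 1)/2 + C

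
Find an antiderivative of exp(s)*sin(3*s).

Let I denote the integral. Integrate by parts with u = sin(3*s), dv = exp(s) ds, so v = exp(s): I = exp(s)*sin(3*s) − 3·∫ exp(s)*cos(3*s) ds.
Apply parts again with u = cos(3*s), dv = exp(s) ds: ∫ exp(s)*cos(3*s) ds = exp(s)*cos(3*s) + 3·I. Substituting back brings back I: I = exp(s)*sin(3*s) - 3*exp(s)*cos(3*s) − 9·I.
Solving for I: (1 + 9)·I equals the remaining terms, so I = (1/10)·(exp(s)*sin(3*s) - 3*exp(s)*cos(3*s)).

exp(s)*sin(3*s)/10 - 3*exp(s)*cos(3*s)/10 + C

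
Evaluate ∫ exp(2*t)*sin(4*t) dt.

Let I denote the integral. Integrate by parts with u = sin(4*t), dv = exp(2*t) dt, so v = exp(2*t)/2: I = exp(2*t)*sin(4*t)/2 − 2·∫ exp(2*t)*cos(4*t) dt.
Apply parts again with u = cos(4*t), dv = exp(2*t) dt: ∫ exp(2*t)*cos(4*t) dt = exp(2*t)*cos(4*t)/2 + 2·I. Substituting back brings back I: I = exp(2*t)*sin(4*t)/2 - exp(2*t)*cos(4*t) − 4·I.
Solving for I: (1 + 4)·I equals the remaining terms, so I = (1/5)·(exp(2*t)*sin(4*t)/2 - exp(2*t)*cos(4*t)).

exp(2*t)*sin(4*t)/10 - exp(2*t)*cos(4*t)/5 + C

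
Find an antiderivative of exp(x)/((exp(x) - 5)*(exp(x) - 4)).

log(exp(x) - 5) - log(exp(x) - 4) + C

Let u = e^x, du = e^x dx.
The integral becomes ∫ du/((u-4)(u-5)); decompose into partial fractions.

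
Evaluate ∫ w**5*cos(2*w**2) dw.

w**4*sin(2*w**2)/4 + w**2*cos(2*w**2)/4 - sin(2*w**2)/8 + C

Let u = w², du = 2w dw; rewrite as (1/2)∫ u^2·cos(2u) du.
Now integrate by parts 2 times.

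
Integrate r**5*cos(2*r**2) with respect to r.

Let u = r², du = 2r dr; rewrite as (1/2)∫ u^2·cos(2u) du.
Now integrate by parts 2 times.

r**4*sin(2*r**2)/4 + r**2*cos(2*r**2)/4 - sin(2*r**2)/8 + C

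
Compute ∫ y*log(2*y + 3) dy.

y**2*log(2*y + 3)/2 - y**2/4 + 3*y/4 - 9*log(2*y + 3)/8 + C

Use integration by parts with u = log(2*y + 3), dv = y dy.
Then du = 2/(2*y + 3) dy and v = y**2/2.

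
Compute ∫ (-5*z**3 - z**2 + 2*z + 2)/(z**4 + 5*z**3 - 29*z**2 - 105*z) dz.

Factor the denominator: z*(z - 5)*(z + 3)*(z + 7).
Partial-fraction decomposition: -827/(168*(z + 7)) + 61/(48*(z + 3)) - 319/(240*(z - 5)) - 2/(105*z).
Integrate each term: A/(z−a) contributes A·log|z−a|.

-2*log(z)/105 - 319*log(z - 5)/240 + 61*log(z + 3)/48 - 827*log(z + 7)/168 + C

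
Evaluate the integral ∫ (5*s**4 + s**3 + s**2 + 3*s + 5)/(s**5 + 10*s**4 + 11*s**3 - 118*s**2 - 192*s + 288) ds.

65*log(s - 3)/126 - 3*log(s - 1)/70 - 2859*log(s + 4)/140 + 6287*log(s + 6)/252 - 35/(2*s + 8) + C

Factor the denominator: (s - 3)*(s - 1)*(s + 4)**2*(s + 6).
Partial-fraction decomposition: 6287/(252*(s + 6)) - 2859/(140*(s + 4)) + 35/(2*(s + 4)**2) - 3/(70*(s - 1)) + 65/(126*(s - 3)).
Integrate each term; A/(s−a) gives A·log|s−a|; A/(s−a)² gives −A/(s−a).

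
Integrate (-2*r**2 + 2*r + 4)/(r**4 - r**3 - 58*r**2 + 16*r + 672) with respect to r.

Factor the denominator: (r - 7)*(r - 4)*(r + 4)*(r + 6).
Partial-fraction decomposition: 4/(13*(r + 6)) - 9/(44*(r + 4)) + 1/(12*(r - 4)) - 80/(429*(r - 7)).
Integrate each term: A/(r−a) contributes A·log|r−a|.

-80*log(r - 7)/429 + log(r - 4)/12 - 9*log(r + 4)/44 + 4*log(r + 6)/13 + C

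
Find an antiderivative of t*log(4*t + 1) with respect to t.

t**2*log(4*t + 1)/2 - t**2/4 + t/8 - log(4*t + 1)/32 + C

Use integration by parts with u = log(4*t + 1), dv = t dt.
Then du = 4/(4*t + 1) dt and v = t**2/2.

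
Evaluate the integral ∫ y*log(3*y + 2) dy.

Use integration by parts with u = log(3*y + 2), dv = y dy.
Then du = 3/(3*y + 2) dy and v = y**2/2.

y**2*log(3*y + 2)/2 - y**2/4 + y/3 - 2*log(3*y + 2)/9 + C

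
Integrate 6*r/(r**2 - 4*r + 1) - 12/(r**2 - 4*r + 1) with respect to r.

3*log(r**2 - 4*r + 1) + C

Let u = r**2 - 4*r + 1, so du = (2*r - 4) dr.
Rewriting, the integral becomes 3·∫ 1/u du = 3·log(u).
Substituting back, u = r**2 - 4*r + 1.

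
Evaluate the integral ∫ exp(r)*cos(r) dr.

Let I denote the integral. Integrate by parts with u = cos(r), dv = exp(r) dr, so v = exp(r): I = exp(r)*cos(r) + ∫ exp(r)*sin(r) dr.
Apply parts again with u = sin(r), dv = exp(r) dr: ∫ exp(r)*sin(r) dr = exp(r)*sin(r) − I. Substituting back brings back I: I = exp(r)*sin(r) + exp(r)*cos(r) − I.
Solving for I: (1 + 1)·I equals the remaining terms, so I = (1/2)·(exp(r)*sin(r) + exp(r)*cos(r)).

exp(r)*sin(r)/2 + exp(r)*cos(r)/2 + C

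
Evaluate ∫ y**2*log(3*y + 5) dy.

Use integration by parts with u = log(3*y + 5), dv = y**2 dy.
Then du = 3/(3*y + 5) dy and v = y**3/3.

y**3*log(3*y + 5)/3 - y**3/9 + 5*y**2/18 - 25*y/27 + 125*log(3*y + 5)/81 + C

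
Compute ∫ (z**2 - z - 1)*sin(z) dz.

-z**2*cos(z) + 2*z*sin(z) + z*cos(z) - sin(z) + 3*cos(z) + C

Use integration by parts with u = z**2 - z - 1, dv = sin(z) dz, so v = -cos(z).
Apply parts 2 times (tabular method): alternate signs, differentiate u down to 0, integrate dv up.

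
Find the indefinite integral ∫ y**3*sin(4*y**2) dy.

-y**2*cos(4*y**2)/8 + sin(4*y**2)/32 + C

Let u = y², du = 2y dy; rewrite as (1/2)∫ u^1·sin(4u) du.
Now integrate by parts 1 time.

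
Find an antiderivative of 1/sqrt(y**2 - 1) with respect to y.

log(y + sqrt(y**2 - 1)) + C

Substitute y = sec(θ), so dy = sec(θ)*tan(θ) dθ and the radical becomes sqrt(y**2 - 1) = tan(θ) by the Pythagorean identity.
Integrate the resulting trig expression in θ, then back-substitute sec(θ) = y, tan(θ) = sqrt(y**2 - 1) (absorbing any constant into C).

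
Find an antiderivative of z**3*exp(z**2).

(z**2 - 1)*exp(z**2)/2 + C

Let u = z², du = 2z dz; rewrite as (1/2)∫ u^1·exp(1u) du.
Now integrate by parts 1 time.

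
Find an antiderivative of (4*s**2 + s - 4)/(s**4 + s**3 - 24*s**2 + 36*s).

Factor the denominator: s*(s - 3)*(s - 2)*(s + 6).
Partial-fraction decomposition: -67/(216*(s + 6)) - 7/(8*(s - 2)) + 35/(27*(s - 3)) - 1/(9*s).
Integrate each term: A/(s−a) contributes A·log|s−a|.

-log(s)/9 + 35*log(s - 3)/27 - 7*log(s - 2)/8 - 67*log(s + 6)/216 + C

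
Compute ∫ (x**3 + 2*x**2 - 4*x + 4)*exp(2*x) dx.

(4*x**3 + 2*x**2 - 18*x + 25)*exp(2*x)/8 + C

Use integration by parts with u = x**3 + 2*x**2 - 4*x + 4, dv = exp(2*x) dx, so v = exp(2*x)/2.
Apply parts 3 times (tabular method): alternate signs, differentiate u down to 0, integrate dv up.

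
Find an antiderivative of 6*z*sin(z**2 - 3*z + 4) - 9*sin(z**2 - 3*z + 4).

Let u = z**2 - 3*z + 4, so du = (2*z - 3) dz.
Rewriting, the integral becomes 3·∫ sin(u) du = 3·-cos(u).
Substituting back, u = z**2 - 3*z + 4.

-3*cos(z**2 - 3*z + 4) + C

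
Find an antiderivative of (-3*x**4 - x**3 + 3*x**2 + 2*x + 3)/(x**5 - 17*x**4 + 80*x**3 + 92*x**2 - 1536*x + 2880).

9269*log(x - 6)/50 - 1912*log(x - 5)/9 + 773*log(x - 4)/32 - 661*log(x + 4)/7200 + 3981/(20*x - 120) + C

Factor the denominator: (x - 6)**2*(x - 5)*(x - 4)*(x + 4).
Partial-fraction decomposition: -661/(7200*(x + 4)) + 773/(32*(x - 4)) - 1912/(9*(x - 5)) + 9269/(50*(x - 6)) - 3981/(20*(x - 6)**2).
Integrate each term; A/(x−a) gives A·log|x−a|; A/(x−a)² gives −A/(x−a).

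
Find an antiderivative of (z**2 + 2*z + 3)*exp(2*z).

(2*z**2 + 2*z + 5)*exp(2*z)/4 + C

Use integration by parts with u = z**2 + 2*z + 3, dv = exp(2*z) dz, so v = exp(2*z)/2.
Apply parts 2 times (tabular method): alternate signs, differentiate u down to 0, integrate dv up.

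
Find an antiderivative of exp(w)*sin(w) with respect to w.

Let I denote the integral. Integrate by parts with u = sin(w), dv = exp(w) dw, so v = exp(w): I = exp(w)*sin(w) − ∫ exp(w)*cos(w) dw.
Apply parts again with u = cos(w), dv = exp(w) dw: ∫ exp(w)*cos(w) dw = exp(w)*cos(w) + I. Substituting back brings back I: I = exp(w)*sin(w) - exp(w)*cos(w) − I.
Solving for I: (1 + 1)·I equals the remaining terms, so I = (1/2)·(exp(w)*sin(w) - exp(w)*cos(w)).

exp(w)*sin(w)/2 - exp(w)*cos(w)/2 + C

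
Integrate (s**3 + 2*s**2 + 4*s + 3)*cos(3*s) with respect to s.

Use integration by parts with u = s**3 + 2*s**2 + 4*s + 3, dv = cos(3*s) ds, so v = sin(3*s)/3.
Apply parts 3 times (tabular method): alternate signs, differentiate u down to 0, integrate dv up.

s**3*sin(3*s)/3 + 2*s**2*sin(3*s)/3 + s**2*cos(3*s)/3 + 10*s*sin(3*s)/9 + 4*s*cos(3*s)/9 + 23*sin(3*s)/27 + 10*cos(3*s)/27 + C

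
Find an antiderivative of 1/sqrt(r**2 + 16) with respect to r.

log(r + sqrt(r**2 + 16)) + C

Substitute r = 4·tan(θ), so dr = 4·sec(θ)^2 dθ and the radical becomes sqrt(r**2 + 16) = 4·sec(θ) by the Pythagorean identity.
Integrate the resulting trig expression in θ, then back-substitute tan(θ) = r/4, sec(θ) = sqrt(r**2 + 16)/4 (absorbing any constant into C).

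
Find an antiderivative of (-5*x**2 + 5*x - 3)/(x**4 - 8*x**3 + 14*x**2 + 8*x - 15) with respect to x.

Factor the denominator: (x - 5)*(x - 3)*(x - 1)*(x + 1).
Partial-fraction decomposition: 13/(48*(x + 1)) - 3/(16*(x - 1)) + 33/(16*(x - 3)) - 103/(48*(x - 5)).
Integrate each term: A/(x−a) contributes A·log|x−a|.

-103*log(x - 5)/48 + 33*log(x - 3)/16 - 3*log(x - 1)/16 + 13*log(x + 1)/48 + C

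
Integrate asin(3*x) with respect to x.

x*asin(3*x) + sqrt(-9*x**2 + 1)/3 + C

Use integration by parts with u = arcsin(3*x), dv = dx.
Then du = 3/sqrt(-9*x**2 + 1) dx.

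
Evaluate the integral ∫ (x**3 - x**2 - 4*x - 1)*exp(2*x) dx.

(4*x**3 - 10*x**2 - 6*x - 1)*exp(2*x)/8 + C

Use integration by parts with u = x**3 - x**2 - 4*x - 1, dv = exp(2*x) dx, so v = exp(2*x)/2.
Apply parts 3 times (tabular method): alternate signs, differentiate u down to 0, integrate dv up.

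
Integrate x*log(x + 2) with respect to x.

x**2*log(x + 2)/2 - x**2/4 + x - 2*log(x + 2) + C

Use integration by parts with u = log(x + 2), dv = x dx.
Then du = 1/(x + 2) dx and v = x**2/2.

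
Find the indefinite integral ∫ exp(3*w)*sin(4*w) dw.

3*exp(3*w)*sin(4*w)/25 - 4*exp(3*w)*cos(4*w)/25 + C

Let I denote the integral. Integrate by parts with u = sin(4*w), dv = exp(3*w) dw, so v = exp(3*w)/3: I = exp(3*w)*sin(4*w)/3 − (4/3)·∫ exp(3*w)*cos(4*w) dw.
Apply parts again with u = cos(4*w), dv = exp(3*w) dw: ∫ exp(3*w)*cos(4*w) dw = exp(3*w)*cos(4*w)/3 + (4/3)·I. Substituting back brings back I: I = exp(3*w)*sin(4*w)/3 - 4*exp(3*w)*cos(4*w)/9 − (16/9)·I.
Solving for I: (1 + 16/9)·I equals the remaining terms, so I = (9/25)·(exp(3*w)*sin(4*w)/3 - 4*exp(3*w)*cos(4*w)/9).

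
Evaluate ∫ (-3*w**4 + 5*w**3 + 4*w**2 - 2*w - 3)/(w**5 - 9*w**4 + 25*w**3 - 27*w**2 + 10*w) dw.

-3*log(w)/10 - 1163*log(w - 5)/240 - log(w - 2)/6 + 37*log(w - 1)/16 - 1/(4*w - 4) + C

Factor the denominator: w*(w - 5)*(w - 2)*(w - 1)**2.
Partial-fraction decomposition: 37/(16*(w - 1)) + 1/(4*(w - 1)**2) - 1/(6*(w - 2)) - 1163/(240*(w - 5)) - 3/(10*w).
Integrate each term; A/(w−a) gives A·log|w−a|; A/(w−a)² gives −A/(w−a).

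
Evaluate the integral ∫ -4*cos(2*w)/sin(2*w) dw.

-2*log(sin(2*w)) + C

Let u = sin(2*w), so du = (2*cos(2*w)) dw.
Rewriting, the integral becomes -2·∫ 1/u du = -2·log(u).
Substituting back, u = sin(2*w).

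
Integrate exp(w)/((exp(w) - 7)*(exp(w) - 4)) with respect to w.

Let u = e^w, du = e^w dw.
The integral becomes ∫ du/((u-7)(u-4)); decompose into partial fractions.

log(exp(w) - 7)/3 - log(exp(w) - 4)/3 + C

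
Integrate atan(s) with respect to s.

Use integration by parts with u = arctan(s), dv = ds.
Then du = 1/(s**2 + 1) ds.

s*atan(s) - log(s**2 + 1)/2 + C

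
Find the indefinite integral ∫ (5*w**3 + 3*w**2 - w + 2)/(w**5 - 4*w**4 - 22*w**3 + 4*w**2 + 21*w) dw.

Factor the denominator: w*(w - 7)*(w - 1)*(w + 1)*(w + 3).
Partial-fraction decomposition: -103/(240*(w + 3)) - 1/(32*(w + 1)) - 3/(16*(w - 1)) + 619/(1120*(w - 7)) + 2/(21*w).
Integrate each term: A/(w−a) contributes A·log|w−a|.

2*log(w)/21 + 619*log(w - 7)/1120 - 3*log(w - 1)/16 - log(w + 1)/32 - 103*log(w + 3)/240 + C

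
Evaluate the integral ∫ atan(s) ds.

Use integration by parts with u = arctan(s), dv = ds.
Then du = 1/(s**2 + 1) ds.

s*atan(s) - log(s**2 + 1)/2 + C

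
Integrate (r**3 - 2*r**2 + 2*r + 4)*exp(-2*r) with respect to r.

Use integration by parts with u = r**3 - 2*r**2 + 2*r + 4, dv = exp(-2*r) dr, so v = -exp(-2*r)/2.
Apply parts 3 times (tabular method): alternate signs, differentiate u down to 0, integrate dv up.

(-4*r**3 + 2*r**2 - 6*r - 19)*exp(-2*r)/8 + C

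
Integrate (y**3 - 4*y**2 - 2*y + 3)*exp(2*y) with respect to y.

(4*y**3 - 22*y**2 + 14*y + 5)*exp(2*y)/8 + C

Use integration by parts with u = y**3 - 4*y**2 - 2*y + 3, dv = exp(2*y) dy, so v = exp(2*y)/2.
Apply parts 3 times (tabular method): alternate signs, differentiate u down to 0, integrate dv up.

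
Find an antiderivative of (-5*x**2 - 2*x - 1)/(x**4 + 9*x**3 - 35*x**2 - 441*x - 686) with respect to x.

-65*log(x - 7)/441 + 17*log(x + 2)/225 + 88*log(x + 7)/1225 + 116/(35*x + 245) + C

Factor the denominator: (x - 7)*(x + 2)*(x + 7)**2.
Partial-fraction decomposition: 88/(1225*(x + 7)) - 116/(35*(x + 7)**2) + 17/(225*(x + 2)) - 65/(441*(x - 7)).
Integrate each term; A/(x−a) gives A·log|x−a|; A/(x−a)² gives −A/(x−a).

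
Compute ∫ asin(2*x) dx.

x*asin(2*x) + sqrt(-4*x**2 + 1)/2 + C

Use integration by parts with u = arcsin(2*x), dv = dx.
Then du = 2/sqrt(-4*x**2 + 1) dx.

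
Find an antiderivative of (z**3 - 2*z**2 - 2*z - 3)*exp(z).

(z**3 - 5*z**2 + 8*z - 11)*exp(z) + C

Use integration by parts with u = z**3 - 2*z**2 - 2*z - 3, dv = exp(z) dz, so v = exp(z).
Apply parts 3 times (tabular method): alternate signs, differentiate u down to 0, integrate dv up.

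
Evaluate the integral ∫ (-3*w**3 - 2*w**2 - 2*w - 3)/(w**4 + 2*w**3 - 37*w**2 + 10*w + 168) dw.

-235*log(w - 4)/66 + 54*log(w - 3)/25 + 17*log(w + 2)/150 - 471*log(w + 7)/275 + C

Factor the denominator: (w - 4)*(w - 3)*(w + 2)*(w + 7).
Partial-fraction decomposition: -471/(275*(w + 7)) + 17/(150*(w + 2)) + 54/(25*(w - 3)) - 235/(66*(w - 4)).
Integrate each term: A/(w−a) contributes A·log|w−a|.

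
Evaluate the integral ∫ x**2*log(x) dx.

x**3*log(x)/3 - x**3/9 + C

Use integration by parts with u = log(x), dv = x**2 dx.
Then du = 1/x dx and v = x**3/3.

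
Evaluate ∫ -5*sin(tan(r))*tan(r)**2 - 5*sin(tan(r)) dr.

5*cos(tan(r)) + C

Let u = tan(r), so du = (tan(r)**2 + 1) dr.
Rewriting, the integral becomes -5·∫ sin(u) du = -5·-cos(u).
Substituting back, u = tan(r).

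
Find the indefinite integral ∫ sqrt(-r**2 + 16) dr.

r*sqrt(-r**2 + 16)/2 + 8*asin(r/4) + C

Substitute r = 4·sin(θ), so dr = 4·cos(θ) dθ and the radical becomes sqrt(-r**2 + 16) = 4·cos(θ) by the Pythagorean identity.
Integrate the resulting trig expression in θ, then back-substitute θ = asin(r/4), sin(θ) = r/4, cos(θ) = sqrt(-r**2 + 16)/4 (absorbing any constant into C).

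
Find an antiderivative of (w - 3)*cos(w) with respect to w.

Use integration by parts with u = w - 3, dv = cos(w) dw, so v = sin(w).
Apply parts 1 times (tabular method): alternate signs, differentiate u down to 0, integrate dv up.

w*sin(w) - 3*sin(w) + cos(w) + C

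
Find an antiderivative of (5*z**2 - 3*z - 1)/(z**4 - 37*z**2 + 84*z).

Factor the denominator: z*(z - 4)*(z - 3)*(z + 7).
Partial-fraction decomposition: -53/(154*(z + 7)) - 7/(6*(z - 3)) + 67/(44*(z - 4)) - 1/(84*z).
Integrate each term: A/(z−a) contributes A·log|z−a|.

-log(z)/84 + 67*log(z - 4)/44 - 7*log(z - 3)/6 - 53*log(z + 7)/154 + C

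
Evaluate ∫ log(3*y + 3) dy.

Use integration by parts with u = log(3*y + 3), dv = dy.
Then du = 3/(3*y + 3) dy and v = y.

y*log(3*y + 3) - y + log(y + 1) + C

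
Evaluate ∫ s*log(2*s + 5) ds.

s**2*log(2*s + 5)/2 - s**2/4 + 5*s/4 - 25*log(2*s + 5)/8 + C

Use integration by parts with u = log(2*s + 5), dv = s ds.
Then du = 2/(2*s + 5) ds and v = s**2/2.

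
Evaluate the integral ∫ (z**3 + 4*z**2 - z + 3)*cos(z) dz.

z**3*sin(z) + 4*z**2*sin(z) + 3*z**2*cos(z) - 7*z*sin(z) + 8*z*cos(z) - 5*sin(z) - 7*cos(z) + C

Use integration by parts with u = z**3 + 4*z**2 - z + 3, dv = cos(z) dz, so v = sin(z).
Apply parts 3 times (tabular method): alternate signs, differentiate u down to 0, integrate dv up.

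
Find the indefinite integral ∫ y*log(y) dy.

Use integration by parts with u = log(y), dv = y dy.
Then du = 1/y dy and v = y**2/2.

y**2*log(y)/2 - y**2/4 + C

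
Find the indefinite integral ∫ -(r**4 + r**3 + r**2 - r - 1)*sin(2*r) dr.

Use integration by parts with u = r**4 + r**3 + r**2 - r - 1, dv = -sin(2*r) dr, so v = cos(2*r)/2.
Apply parts 4 times (tabular method): alternate signs, differentiate u down to 0, integrate dv up.

r**4*cos(2*r)/2 - r**3*sin(2*r) + r**3*cos(2*r)/2 - 3*r**2*sin(2*r)/4 - r**2*cos(2*r) + r*sin(2*r) - 5*r*cos(2*r)/4 + 5*sin(2*r)/8 + C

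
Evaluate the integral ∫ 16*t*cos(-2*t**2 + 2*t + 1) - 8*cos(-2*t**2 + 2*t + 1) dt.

-4*sin(-2*t**2 + 2*t + 1) + C

Let u = 2*t**2 - 2*t - 1, so du = (4*t - 2) dt.
Rewriting, the integral becomes 4·∫ cos(u) du = 4·sin(u).
Substituting back, u = 2*t**2 - 2*t - 1.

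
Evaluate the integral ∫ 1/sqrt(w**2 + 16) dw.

Substitute w = 4·tan(θ), so dw = 4·sec(θ)^2 dθ and the radical becomes sqrt(w**2 + 16) = 4·sec(θ) by the Pythagorean identity.
Integrate the resulting trig expression in θ, then back-substitute tan(θ) = w/4, sec(θ) = sqrt(w**2 + 16)/4 (absorbing any constant into C).

log(w + sqrt(w**2 + 16)) + C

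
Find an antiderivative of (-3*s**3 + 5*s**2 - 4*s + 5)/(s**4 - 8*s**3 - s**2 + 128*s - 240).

Factor the denominator: (s - 5)*(s - 4)*(s - 3)*(s + 4).
Partial-fraction decomposition: -293/(504*(s + 4)) - 43/(14*(s - 3)) + 123/(8*(s - 4)) - 265/(18*(s - 5)).
Integrate each term: A/(s−a) contributes A·log|s−a|.

-265*log(s - 5)/18 + 123*log(s - 4)/8 - 43*log(s - 3)/14 - 293*log(s + 4)/504 + C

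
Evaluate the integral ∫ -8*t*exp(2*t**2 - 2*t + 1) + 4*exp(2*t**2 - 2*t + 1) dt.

Let u = 2*t**2 - 2*t + 1, so du = (4*t - 2) dt.
Rewriting, the integral becomes -2·∫ e^u du = -2·e^u.
Substituting back, u = 2*t**2 - 2*t + 1.

-2*exp(2*t**2 - 2*t + 1) + C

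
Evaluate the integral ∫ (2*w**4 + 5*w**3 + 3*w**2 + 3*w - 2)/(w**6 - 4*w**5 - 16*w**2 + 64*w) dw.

Factor the denominator: w*(w - 4)*(w - 2)*(w + 2)*(w**2 + 4).
Partial-fraction decomposition: -(7*w + 10)/(32*(w**2 + 4)) + 1/(96*(w + 2)) - 11/(16*(w - 2)) + 89/(96*(w - 4)) - 1/(32*w).
Integrate each term; A/(w−a) gives A·log|w−a|; the (Bw+D)/(w²+p²) term gives a log and an atan.

-log(w)/32 + 89*log(w - 4)/96 - 11*log(w - 2)/16 + log(w + 2)/96 - 7*log(w**2 + 4)/64 - 5*atan(w/2)/32 + C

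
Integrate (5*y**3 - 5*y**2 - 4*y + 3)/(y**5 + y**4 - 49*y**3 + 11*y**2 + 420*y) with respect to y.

Factor the denominator: y*(y - 5)*(y - 4)*(y + 3)*(y + 7).
Partial-fraction decomposition: -643/(1232*(y + 7)) + 55/(224*(y + 3)) - 227/(308*(y - 4)) + 161/(160*(y - 5)) + 1/(140*y).
Integrate each term: A/(y−a) contributes A·log|y−a|.

log(y)/140 + 161*log(y - 5)/160 - 227*log(y - 4)/308 + 55*log(y + 3)/224 - 643*log(y + 7)/1232 + C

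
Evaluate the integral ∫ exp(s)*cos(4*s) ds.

4*exp(s)*sin(4*s)/17 + exp(s)*cos(4*s)/17 + C

Let I denote the integral. Integrate by parts with u = cos(4*s), dv = exp(s) ds, so v = exp(s): I = exp(s)*cos(4*s) + 4·∫ exp(s)*sin(4*s) ds.
Apply parts again with u = sin(4*s), dv = exp(s) ds: ∫ exp(s)*sin(4*s) ds = exp(s)*sin(4*s) − 4·I. Substituting back brings back I: I = 4*exp(s)*sin(4*s) + exp(s)*cos(4*s) − 16·I.
Solving for I: (1 + 16)·I equals the remaining terms, so I = (1/17)·(4*exp(s)*sin(4*s) + exp(s)*cos(4*s)).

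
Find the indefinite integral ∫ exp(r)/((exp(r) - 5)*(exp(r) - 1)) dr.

log(exp(r) - 5)/4 - log(exp(r) - 1)/4 + C

Let u = e^r, du = e^r dr.
The integral becomes ∫ du/((u-1)(u-5)); decompose into partial fractions.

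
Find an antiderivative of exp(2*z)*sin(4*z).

Let I denote the integral. Integrate by parts with u = sin(4*z), dv = exp(2*z) dz, so v = exp(2*z)/2: I = exp(2*z)*sin(4*z)/2 − 2·∫ exp(2*z)*cos(4*z) dz.
Apply parts again with u = cos(4*z), dv = exp(2*z) dz: ∫ exp(2*z)*cos(4*z) dz = exp(2*z)*cos(4*z)/2 + 2·I. Substituting back brings back I: I = exp(2*z)*sin(4*z)/2 - exp(2*z)*cos(4*z) − 4·I.
Solving for I: (1 + 4)·I equals the remaining terms, so I = (1/5)·(exp(2*z)*sin(4*z)/2 - exp(2*z)*cos(4*z)).

exp(2*z)*sin(4*z)/10 - exp(2*z)*cos(4*z)/5 + C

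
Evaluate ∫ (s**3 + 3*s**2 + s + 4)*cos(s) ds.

s**3*sin(s) + 3*s**2*sin(s) + 3*s**2*cos(s) - 5*s*sin(s) + 6*s*cos(s) - 2*sin(s) - 5*cos(s) + C

Use integration by parts with u = s**3 + 3*s**2 + s + 4, dv = cos(s) ds, so v = sin(s).
Apply parts 3 times (tabular method): alternate signs, differentiate u down to 0, integrate dv up.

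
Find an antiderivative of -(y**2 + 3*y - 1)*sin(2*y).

y**2*cos(2*y)/2 - y*sin(2*y)/2 + 3*y*cos(2*y)/2 - 3*sin(2*y)/4 - 3*cos(2*y)/4 + C

Use integration by parts with u = y**2 + 3*y - 1, dv = -sin(2*y) dy, so v = cos(2*y)/2.
Apply parts 2 times (tabular method): alternate signs, differentiate u down to 0, integrate dv up.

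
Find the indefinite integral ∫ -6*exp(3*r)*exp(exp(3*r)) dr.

Let u = exp(3*r), so du = (3*exp(3*r)) dr.
Rewriting, the integral becomes -2·∫ e^u du = -2·e^u.
Substituting back, u = exp(3*r).

-2*exp(exp(3*r)) + C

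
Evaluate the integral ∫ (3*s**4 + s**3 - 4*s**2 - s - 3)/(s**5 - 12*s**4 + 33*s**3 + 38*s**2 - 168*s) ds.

Factor the denominator: s*(s - 7)*(s - 4)*(s - 3)*(s + 2).
Partial-fraction decomposition: 23/(540*(s + 2)) + 19/(5*(s - 3)) - 761/(72*(s - 4)) + 1835/(189*(s - 7)) + 1/(56*s).
Integrate each term: A/(s−a) contributes A·log|s−a|.

log(s)/56 + 1835*log(s - 7)/189 - 761*log(s - 4)/72 + 19*log(s - 3)/5 + 23*log(s + 2)/540 + C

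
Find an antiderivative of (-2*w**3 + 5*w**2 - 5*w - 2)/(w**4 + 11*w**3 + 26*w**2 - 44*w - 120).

-log(w - 2)/28 - 11*log(w + 2)/12 + 398*log(w + 5)/21 - 20*log(w + 6) + C

Factor the denominator: (w - 2)*(w + 2)*(w + 5)*(w + 6).
Partial-fraction decomposition: -20/(w + 6) + 398/(21*(w + 5)) - 11/(12*(w + 2)) - 1/(28*(w - 2)).
Integrate each term: A/(w−a) contributes A·log|w−a|.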